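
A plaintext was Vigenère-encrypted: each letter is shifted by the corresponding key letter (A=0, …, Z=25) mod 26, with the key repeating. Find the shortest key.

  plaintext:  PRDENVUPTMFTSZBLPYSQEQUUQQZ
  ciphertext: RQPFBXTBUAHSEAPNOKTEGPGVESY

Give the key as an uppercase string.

  i= 0: R-P =  2 → C
  i= 1: Q-R = 25 → Z
  i= 2: P-D = 12 → M
  i= 3: F-E =  1 → B
  i= 4: B-N = 14 → O
  i= 5: X-V =  2 → C
  i= 6: T-U = 25 → Z
  i= 7: B-P = 12 → M
  i= 8: U-T =  1 → B
  i= 9: A-M = 14 → O
  i=10: H-F =  2 → C
  i=11: S-T = 25 → Z
  i=12: E-S = 12 → M
  i=13: A-Z =  1 → B
  i=14: P-B = 14 → O
  i=15: N-L =  2 → C
  i=16: O-P = 25 → Z
  i=17: K-Y = 12 → M
  i=18: T-S =  1 → B
  i=19: E-Q = 14 → O
  i=20: G-E =  2 → C
  i=21: P-Q = 25 → Z
  i=22: G-U = 12 → M
  i=23: V-U =  1 → B
  i=24: E-Q = 14 → O
  i=25: S-Q =  2 → C
  i=26: Y-Z = 25 → Z
  shifts repeat with period 5: CZMBO

CZMBO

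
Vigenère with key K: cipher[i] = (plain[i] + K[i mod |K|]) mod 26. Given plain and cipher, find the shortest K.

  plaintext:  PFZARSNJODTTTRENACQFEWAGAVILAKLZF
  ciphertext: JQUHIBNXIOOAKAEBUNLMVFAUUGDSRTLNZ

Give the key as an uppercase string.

  i= 0: J-P = 20 → U
  i= 1: Q-F = 11 → L
  i= 2: U-Z = 21 → V
  i= 3: H-A =  7 → H
  i= 4: I-R = 17 → R
  i= 5: B-S =  9 → J
  i= 6: N-N =  0 → A
  i= 7: X-J = 14 → O
  i= 8: I-O = 20 → U
  i= 9: O-D = 11 → L
  i=10: O-T = 21 → V
  i=11: A-T =  7 → H
  i=12: K-T = 17 → R
  i=13: A-R =  9 → J
  i=14: E-E =  0 → A
  i=15: B-N = 14 → O
  i=16: U-A = 20 → U
  i=17: N-C = 11 → L
  i=18: L-Q = 21 → V
  i=19: M-F =  7 → H
  i=20: V-E = 17 → R
  i=21: F-W =  9 → J
  i=22: A-A =  0 → A
  i=23: U-G = 14 → O
  i=24: U-A = 20 → U
  i=25: G-V = 11 → L
  i=26: D-I = 21 → V
  i=27: S-L =  7 → H
  i=28: R-A = 17 → R
  i=29: T-K =  9 → J
  i=30: L-L =  0 → A
  i=31: N-Z = 14 → O
  i=32: Z-F = 20 → U
  shifts repeat with period 8: ULVHRJAO

ULVHRJAO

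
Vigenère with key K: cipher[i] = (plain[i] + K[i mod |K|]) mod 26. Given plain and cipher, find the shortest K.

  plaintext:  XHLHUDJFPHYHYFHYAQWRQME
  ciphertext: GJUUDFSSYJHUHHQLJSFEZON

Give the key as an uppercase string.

JCJN

  i= 0: G-X =  9 → J
  i= 1: J-H =  2 → C
  i= 2: U-L =  9 → J
  i= 3: U-H = 13 → N
  i= 4: D-U =  9 → J
  i= 5: F-D =  2 → C
  i= 6: S-J =  9 → J
  i= 7: S-F = 13 → N
  i= 8: Y-P =  9 → J
  i= 9: J-H =  2 → C
  i=10: H-Y =  9 → J
  i=11: U-H = 13 → N
  i=12: H-Y =  9 → J
  i=13: H-F =  2 → C
  i=14: Q-H =  9 → J
  i=15: L-Y = 13 → N
  i=16: J-A =  9 → J
  i=17: S-Q =  2 → C
  i=18: F-W =  9 → J
  i=19: E-R = 13 → N
  i=20: Z-Q =  9 → J
  i=21: O-M =  2 → C
  i=22: N-E =  9 → J
  shifts repeat with period 4: JCJN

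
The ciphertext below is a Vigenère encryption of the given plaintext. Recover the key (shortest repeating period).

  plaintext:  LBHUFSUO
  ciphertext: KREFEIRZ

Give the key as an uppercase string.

ZQXL

  i= 0: K-L = 25 → Z
  i= 1: R-B = 16 → Q
  i= 2: E-H = 23 → X
  i= 3: F-U = 11 → L
  i= 4: E-F = 25 → Z
  i= 5: I-S = 16 → Q
  i= 6: R-U = 23 → X
  i= 7: Z-O = 11 → L
  shifts repeat with period 4: ZQXL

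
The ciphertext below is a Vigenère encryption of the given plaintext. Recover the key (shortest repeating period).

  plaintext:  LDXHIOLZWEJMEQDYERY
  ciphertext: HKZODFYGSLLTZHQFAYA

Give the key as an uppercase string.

WHCHVRNH

  i= 0: H-L = 22 → W
  i= 1: K-D =  7 → H
  i= 2: Z-X =  2 → C
  i= 3: O-H =  7 → H
  i= 4: D-I = 21 → V
  i= 5: F-O = 17 → R
  i= 6: Y-L = 13 → N
  i= 7: G-Z =  7 → H
  i= 8: S-W = 22 → W
  i= 9: L-E =  7 → H
  i=10: L-J =  2 → C
  i=11: T-M =  7 → H
  i=12: Z-E = 21 → V
  i=13: H-Q = 17 → R
  i=14: Q-D = 13 → N
  i=15: F-Y =  7 → H
  i=16: A-E = 22 → W
  i=17: Y-R =  7 → H
  i=18: A-Y =  2 → C
  shifts repeat with period 8: WHCHVRNH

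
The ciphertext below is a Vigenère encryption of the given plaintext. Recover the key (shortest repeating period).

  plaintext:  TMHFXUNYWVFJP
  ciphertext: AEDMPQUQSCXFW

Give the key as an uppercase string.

  i= 0: A-T =  7 → H
  i= 1: E-M = 18 → S
  i= 2: D-H = 22 → W
  i= 3: M-F =  7 → H
  i= 4: P-X = 18 → S
  i= 5: Q-U = 22 → W
  i= 6: U-N =  7 → H
  i= 7: Q-Y = 18 → S
  i= 8: S-W = 22 → W
  i= 9: C-V =  7 → H
  i=10: X-F = 18 → S
  i=11: F-J = 22 → W
  i=12: W-P =  7 → H
  shifts repeat with period 3: HSW

HSW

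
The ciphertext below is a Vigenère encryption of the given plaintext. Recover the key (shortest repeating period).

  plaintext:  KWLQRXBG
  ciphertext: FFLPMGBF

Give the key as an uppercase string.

  i= 0: F-K = 21 → V
  i= 1: F-W =  9 → J
  i= 2: L-L =  0 → A
  i= 3: P-Q = 25 → Z
  i= 4: M-R = 21 → V
  i= 5: G-X =  9 → J
  i= 6: B-B =  0 → A
  i= 7: F-G = 25 → Z
  shifts repeat with period 4: VJAZ

VJAZ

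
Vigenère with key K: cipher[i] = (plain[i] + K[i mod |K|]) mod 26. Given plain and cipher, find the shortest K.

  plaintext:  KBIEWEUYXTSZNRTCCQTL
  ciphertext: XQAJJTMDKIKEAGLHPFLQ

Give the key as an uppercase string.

NPSF

  i= 0: X-K = 13 → N
  i= 1: Q-B = 15 → P
  i= 2: A-I = 18 → S
  i= 3: J-E =  5 → F
  i= 4: J-W = 13 → N
  i= 5: T-E = 15 → P
  i= 6: M-U = 18 → S
  i= 7: D-Y =  5 → F
  i= 8: K-X = 13 → N
  i= 9: I-T = 15 → P
  i=10: K-S = 18 → S
  i=11: E-Z =  5 → F
  i=12: A-N = 13 → N
  i=13: G-R = 15 → P
  i=14: L-T = 18 → S
  i=15: H-C =  5 → F
  i=16: P-C = 13 → N
  i=17: F-Q = 15 → P
  i=18: L-T = 18 → S
  i=19: Q-L =  5 → F
  shifts repeat with period 4: NPSF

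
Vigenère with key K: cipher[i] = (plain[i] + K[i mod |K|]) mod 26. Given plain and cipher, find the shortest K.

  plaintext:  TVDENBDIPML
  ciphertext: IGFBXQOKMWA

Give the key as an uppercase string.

  i= 0: I-T = 15 → P
  i= 1: G-V = 11 → L
  i= 2: F-D =  2 → C
  i= 3: B-E = 23 → X
  i= 4: X-N = 10 → K
  i= 5: Q-B = 15 → P
  i= 6: O-D = 11 → L
  i= 7: K-I =  2 → C
  i= 8: M-P = 23 → X
  i= 9: W-M = 10 → K
  i=10: A-L = 15 → P
  shifts repeat with period 5: PLCXK

PLCXK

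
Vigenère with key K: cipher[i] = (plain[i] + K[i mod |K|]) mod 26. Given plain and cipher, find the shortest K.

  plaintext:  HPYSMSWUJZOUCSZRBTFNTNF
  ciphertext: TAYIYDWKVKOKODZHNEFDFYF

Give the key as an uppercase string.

MLAQ

  i= 0: T-H = 12 → M
  i= 1: A-P = 11 → L
  i= 2: Y-Y =  0 → A
  i= 3: I-S = 16 → Q
  i= 4: Y-M = 12 → M
  i= 5: D-S = 11 → L
  i= 6: W-W =  0 → A
  i= 7: K-U = 16 → Q
  i= 8: V-J = 12 → M
  i= 9: K-Z = 11 → L
  i=10: O-O =  0 → A
  i=11: K-U = 16 → Q
  i=12: O-C = 12 → M
  i=13: D-S = 11 → L
  i=14: Z-Z =  0 → A
  i=15: H-R = 16 → Q
  i=16: N-B = 12 → M
  i=17: E-T = 11 → L
  i=18: F-F =  0 → A
  i=19: D-N = 16 → Q
  i=20: F-T = 12 → M
  i=21: Y-N = 11 → L
  i=22: F-F =  0 → A
  shifts repeat with period 4: MLAQ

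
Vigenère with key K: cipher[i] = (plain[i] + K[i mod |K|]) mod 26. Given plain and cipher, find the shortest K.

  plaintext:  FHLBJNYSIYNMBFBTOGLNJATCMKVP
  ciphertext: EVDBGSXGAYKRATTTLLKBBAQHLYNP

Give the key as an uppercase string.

ZOSAXF

  i= 0: E-F = 25 → Z
  i= 1: V-H = 14 → O
  i= 2: D-L = 18 → S
  i= 3: B-B =  0 → A
  i= 4: G-J = 23 → X
  i= 5: S-N =  5 → F
  i= 6: X-Y = 25 → Z
  i= 7: G-S = 14 → O
  i= 8: A-I = 18 → S
  i= 9: Y-Y =  0 → A
  i=10: K-N = 23 → X
  i=11: R-M =  5 → F
  i=12: A-B = 25 → Z
  i=13: T-F = 14 → O
  i=14: T-B = 18 → S
  i=15: T-T =  0 → A
  i=16: L-O = 23 → X
  i=17: L-G =  5 → F
  i=18: K-L = 25 → Z
  i=19: B-N = 14 → O
  i=20: B-J = 18 → S
  i=21: A-A =  0 → A
  i=22: Q-T = 23 → X
  i=23: H-C =  5 → F
  i=24: L-M = 25 → Z
  i=25: Y-K = 14 → O
  i=26: N-V = 18 → S
  i=27: P-P =  0 → A
  shifts repeat with period 6: ZOSAXF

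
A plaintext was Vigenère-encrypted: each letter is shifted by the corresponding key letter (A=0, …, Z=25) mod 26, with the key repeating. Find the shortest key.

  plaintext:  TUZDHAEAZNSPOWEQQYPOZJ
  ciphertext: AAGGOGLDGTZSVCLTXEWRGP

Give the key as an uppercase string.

  i= 0: A-T =  7 → H
  i= 1: A-U =  6 → G
  i= 2: G-Z =  7 → H
  i= 3: G-D =  3 → D
  i= 4: O-H =  7 → H
  i= 5: G-A =  6 → G
  i= 6: L-E =  7 → H
  i= 7: D-A =  3 → D
  i= 8: G-Z =  7 → H
  i= 9: T-N =  6 → G
  i=10: Z-S =  7 → H
  i=11: S-P =  3 → D
  i=12: V-O =  7 → H
  i=13: C-W =  6 → G
  i=14: L-E =  7 → H
  i=15: T-Q =  3 → D
  i=16: X-Q =  7 → H
  i=17: E-Y =  6 → G
  i=18: W-P =  7 → H
  i=19: R-O =  3 → D
  i=20: G-Z =  7 → H
  i=21: P-J =  6 → G
  shifts repeat with period 4: HGHD

HGHD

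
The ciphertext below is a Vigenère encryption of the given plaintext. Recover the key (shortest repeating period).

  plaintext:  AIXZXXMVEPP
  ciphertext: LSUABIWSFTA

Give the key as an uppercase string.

  i= 0: L-A = 11 → L
  i= 1: S-I = 10 → K
  i= 2: U-X = 23 → X
  i= 3: A-Z =  1 → B
  i= 4: B-X =  4 → E
  i= 5: I-X = 11 → L
  i= 6: W-M = 10 → K
  i= 7: S-V = 23 → X
  i= 8: F-E =  1 → B
  i= 9: T-P =  4 → E
  i=10: A-P = 11 → L
  shifts repeat with period 5: LKXBE

LKXBE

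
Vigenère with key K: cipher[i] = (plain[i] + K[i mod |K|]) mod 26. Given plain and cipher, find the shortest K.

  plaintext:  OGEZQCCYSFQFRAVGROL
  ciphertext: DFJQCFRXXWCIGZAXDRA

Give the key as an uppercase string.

PZFRMD

  i= 0: D-O = 15 → P
  i= 1: F-G = 25 → Z
  i= 2: J-E =  5 → F
  i= 3: Q-Z = 17 → R
  i= 4: C-Q = 12 → M
  i= 5: F-C =  3 → D
  i= 6: R-C = 15 → P
  i= 7: X-Y = 25 → Z
  i= 8: X-S =  5 → F
  i= 9: W-F = 17 → R
  i=10: C-Q = 12 → M
  i=11: I-F =  3 → D
  i=12: G-R = 15 → P
  i=13: Z-A = 25 → Z
  i=14: A-V =  5 → F
  i=15: X-G = 17 → R
  i=16: D-R = 12 → M
  i=17: R-O =  3 → D
  i=18: A-L = 15 → P
  shifts repeat with period 6: PZFRMD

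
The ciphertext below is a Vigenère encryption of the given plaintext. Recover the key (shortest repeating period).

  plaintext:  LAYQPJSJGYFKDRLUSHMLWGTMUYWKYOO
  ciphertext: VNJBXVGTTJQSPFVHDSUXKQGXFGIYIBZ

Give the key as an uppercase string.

KNLLIMO

  i= 0: V-L = 10 → K
  i= 1: N-A = 13 → N
  i= 2: J-Y = 11 → L
  i= 3: B-Q = 11 → L
  i= 4: X-P =  8 → I
  i= 5: V-J = 12 → M
  i= 6: G-S = 14 → O
  i= 7: T-J = 10 → K
  i= 8: T-G = 13 → N
  i= 9: J-Y = 11 → L
  i=10: Q-F = 11 → L
  i=11: S-K =  8 → I
  i=12: P-D = 12 → M
  i=13: F-R = 14 → O
  i=14: V-L = 10 → K
  i=15: H-U = 13 → N
  i=16: D-S = 11 → L
  i=17: S-H = 11 → L
  i=18: U-M =  8 → I
  i=19: X-L = 12 → M
  i=20: K-W = 14 → O
  i=21: Q-G = 10 → K
  i=22: G-T = 13 → N
  i=23: X-M = 11 → L
  i=24: F-U = 11 → L
  i=25: G-Y =  8 → I
  i=26: I-W = 12 → M
  i=27: Y-K = 14 → O
  i=28: I-Y = 10 → K
  i=29: B-O = 13 → N
  i=30: Z-O = 11 → L
  shifts repeat with period 7: KNLLIMO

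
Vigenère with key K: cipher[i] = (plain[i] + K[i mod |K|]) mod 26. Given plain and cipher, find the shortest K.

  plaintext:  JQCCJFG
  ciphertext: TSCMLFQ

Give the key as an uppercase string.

KCA

  i= 0: T-J = 10 → K
  i= 1: S-Q =  2 → C
  i= 2: C-C =  0 → A
  i= 3: M-C = 10 → K
  i= 4: L-J =  2 → C
  i= 5: F-F =  0 → A
  i= 6: Q-G = 10 → K
  shifts repeat with period 3: KCA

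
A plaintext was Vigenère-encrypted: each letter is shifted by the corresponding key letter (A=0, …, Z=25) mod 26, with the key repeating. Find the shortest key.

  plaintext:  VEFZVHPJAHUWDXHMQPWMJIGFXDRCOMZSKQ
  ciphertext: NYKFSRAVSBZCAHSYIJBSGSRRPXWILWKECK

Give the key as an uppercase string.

  i= 0: N-V = 18 → S
  i= 1: Y-E = 20 → U
  i= 2: K-F =  5 → F
  i= 3: F-Z =  6 → G
  i= 4: S-V = 23 → X
  i= 5: R-H = 10 → K
  i= 6: A-P = 11 → L
  i= 7: V-J = 12 → M
  i= 8: S-A = 18 → S
  i= 9: B-H = 20 → U
  i=10: Z-U =  5 → F
  i=11: C-W =  6 → G
  i=12: A-D = 23 → X
  i=13: H-X = 10 → K
  i=14: S-H = 11 → L
  i=15: Y-M = 12 → M
  i=16: I-Q = 18 → S
  i=17: J-P = 20 → U
  i=18: B-W =  5 → F
  i=19: S-M =  6 → G
  i=20: G-J = 23 → X
  i=21: S-I = 10 → K
  i=22: R-G = 11 → L
  i=23: R-F = 12 → M
  i=24: P-X = 18 → S
  i=25: X-D = 20 → U
  i=26: W-R =  5 → F
  i=27: I-C =  6 → G
  i=28: L-O = 23 → X
  i=29: W-M = 10 → K
  i=30: K-Z = 11 → L
  i=31: E-S = 12 → M
  i=32: C-K = 18 → S
  i=33: K-Q = 20 → U
  shifts repeat with period 8: SUFGXKLM

SUFGXKLM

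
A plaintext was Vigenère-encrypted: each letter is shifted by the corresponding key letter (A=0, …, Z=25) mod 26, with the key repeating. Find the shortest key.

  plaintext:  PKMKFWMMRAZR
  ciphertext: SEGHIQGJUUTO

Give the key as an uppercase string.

DUUX

  i= 0: S-P =  3 → D
  i= 1: E-K = 20 → U
  i= 2: G-M = 20 → U
  i= 3: H-K = 23 → X
  i= 4: I-F =  3 → D
  i= 5: Q-W = 20 → U
  i= 6: G-M = 20 → U
  i= 7: J-M = 23 → X
  i= 8: U-R =  3 → D
  i= 9: U-A = 20 → U
  i=10: T-Z = 20 → U
  i=11: O-R = 23 → X
  shifts repeat with period 4: DUUX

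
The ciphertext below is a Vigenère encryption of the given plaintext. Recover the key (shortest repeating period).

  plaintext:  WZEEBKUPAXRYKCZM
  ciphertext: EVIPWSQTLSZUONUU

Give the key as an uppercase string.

  i= 0: E-W =  8 → I
  i= 1: V-Z = 22 → W
  i= 2: I-E =  4 → E
  i= 3: P-E = 11 → L
  i= 4: W-B = 21 → V
  i= 5: S-K =  8 → I
  i= 6: Q-U = 22 → W
  i= 7: T-P =  4 → E
  i= 8: L-A = 11 → L
  i= 9: S-X = 21 → V
  i=10: Z-R =  8 → I
  i=11: U-Y = 22 → W
  i=12: O-K =  4 → E
  i=13: N-C = 11 → L
  i=14: U-Z = 21 → V
  i=15: U-M =  8 → I
  shifts repeat with period 5: IWELV

IWELV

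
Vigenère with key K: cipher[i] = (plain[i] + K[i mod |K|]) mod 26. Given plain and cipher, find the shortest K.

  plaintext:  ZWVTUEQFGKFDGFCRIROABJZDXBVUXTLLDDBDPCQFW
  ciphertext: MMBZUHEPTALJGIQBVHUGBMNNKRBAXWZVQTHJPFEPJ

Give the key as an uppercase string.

NQGGADOK

  i= 0: M-Z = 13 → N
  i= 1: M-W = 16 → Q
  i= 2: B-V =  6 → G
  i= 3: Z-T =  6 → G
  i= 4: U-U =  0 → A
  i= 5: H-E =  3 → D
  i= 6: E-Q = 14 → O
  i= 7: P-F = 10 → K
  i= 8: T-G = 13 → N
  i= 9: A-K = 16 → Q
  i=10: L-F =  6 → G
  i=11: J-D =  6 → G
  i=12: G-G =  0 → A
  i=13: I-F =  3 → D
  i=14: Q-C = 14 → O
  i=15: B-R = 10 → K
  i=16: V-I = 13 → N
  i=17: H-R = 16 → Q
  i=18: U-O =  6 → G
  i=19: G-A =  6 → G
  i=20: B-B =  0 → A
  i=21: M-J =  3 → D
  i=22: N-Z = 14 → O
  i=23: N-D = 10 → K
  i=24: K-X = 13 → N
  i=25: R-B = 16 → Q
  i=26: B-V =  6 → G
  i=27: A-U =  6 → G
  i=28: X-X =  0 → A
  i=29: W-T =  3 → D
  i=30: Z-L = 14 → O
  i=31: V-L = 10 → K
  i=32: Q-D = 13 → N
  i=33: T-D = 16 → Q
  i=34: H-B =  6 → G
  i=35: J-D =  6 → G
  i=36: P-P =  0 → A
  i=37: F-C =  3 → D
  i=38: E-Q = 14 → O
  i=39: P-F = 10 → K
  i=40: J-W = 13 → N
  shifts repeat with period 8: NQGGADOK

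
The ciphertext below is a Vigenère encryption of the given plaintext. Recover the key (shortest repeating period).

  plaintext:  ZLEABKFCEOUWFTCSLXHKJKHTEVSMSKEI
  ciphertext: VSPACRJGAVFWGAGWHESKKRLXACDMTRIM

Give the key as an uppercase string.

WHLABHEE

  i= 0: V-Z = 22 → W
  i= 1: S-L =  7 → H
  i= 2: P-E = 11 → L
  i= 3: A-A =  0 → A
  i= 4: C-B =  1 → B
  i= 5: R-K =  7 → H
  i= 6: J-F =  4 → E
  i= 7: G-C =  4 → E
  i= 8: A-E = 22 → W
  i= 9: V-O =  7 → H
  i=10: F-U = 11 → L
  i=11: W-W =  0 → A
  i=12: G-F =  1 → B
  i=13: A-T =  7 → H
  i=14: G-C =  4 → E
  i=15: W-S =  4 → E
  i=16: H-L = 22 → W
  i=17: E-X =  7 → H
  i=18: S-H = 11 → L
  i=19: K-K =  0 → A
  i=20: K-J =  1 → B
  i=21: R-K =  7 → H
  i=22: L-H =  4 → E
  i=23: X-T =  4 → E
  i=24: A-E = 22 → W
  i=25: C-V =  7 → H
  i=26: D-S = 11 → L
  i=27: M-M =  0 → A
  i=28: T-S =  1 → B
  i=29: R-K =  7 → H
  i=30: I-E =  4 → E
  i=31: M-I =  4 → E
  shifts repeat with period 8: WHLABHEE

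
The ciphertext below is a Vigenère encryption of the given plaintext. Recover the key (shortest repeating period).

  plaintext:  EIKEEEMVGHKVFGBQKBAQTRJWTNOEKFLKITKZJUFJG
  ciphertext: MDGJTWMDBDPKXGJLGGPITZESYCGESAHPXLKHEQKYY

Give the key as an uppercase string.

IVWFPSA

  i= 0: M-E =  8 → I
  i= 1: D-I = 21 → V
  i= 2: G-K = 22 → W
  i= 3: J-E =  5 → F
  i= 4: T-E = 15 → P
  i= 5: W-E = 18 → S
  i= 6: M-M =  0 → A
  i= 7: D-V =  8 → I
  i= 8: B-G = 21 → V
  i= 9: D-H = 22 → W
  i=10: P-K =  5 → F
  i=11: K-V = 15 → P
  i=12: X-F = 18 → S
  i=13: G-G =  0 → A
  i=14: J-B =  8 → I
  i=15: L-Q = 21 → V
  i=16: G-K = 22 → W
  i=17: G-B =  5 → F
  i=18: P-A = 15 → P
  i=19: I-Q = 18 → S
  i=20: T-T =  0 → A
  i=21: Z-R =  8 → I
  i=22: E-J = 21 → V
  i=23: S-W = 22 → W
  i=24: Y-T =  5 → F
  i=25: C-N = 15 → P
  i=26: G-O = 18 → S
  i=27: E-E =  0 → A
  i=28: S-K =  8 → I
  i=29: A-F = 21 → V
  i=30: H-L = 22 → W
  i=31: P-K =  5 → F
  i=32: X-I = 15 → P
  i=33: L-T = 18 → S
  i=34: K-K =  0 → A
  i=35: H-Z =  8 → I
  i=36: E-J = 21 → V
  i=37: Q-U = 22 → W
  i=38: K-F =  5 → F
  i=39: Y-J = 15 → P
  i=40: Y-G = 18 → S
  shifts repeat with period 7: IVWFPSA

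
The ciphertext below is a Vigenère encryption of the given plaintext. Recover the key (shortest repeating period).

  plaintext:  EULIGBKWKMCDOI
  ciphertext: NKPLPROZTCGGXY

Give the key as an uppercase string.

  i= 0: N-E =  9 → J
  i= 1: K-U = 16 → Q
  i= 2: P-L =  4 → E
  i= 3: L-I =  3 → D
  i= 4: P-G =  9 → J
  i= 5: R-B = 16 → Q
  i= 6: O-K =  4 → E
  i= 7: Z-W =  3 → D
  i= 8: T-K =  9 → J
  i= 9: C-M = 16 → Q
  i=10: G-C =  4 → E
  i=11: G-D =  3 → D
  i=12: X-O =  9 → J
  i=13: Y-I = 16 → Q
  shifts repeat with period 4: JQED

JQED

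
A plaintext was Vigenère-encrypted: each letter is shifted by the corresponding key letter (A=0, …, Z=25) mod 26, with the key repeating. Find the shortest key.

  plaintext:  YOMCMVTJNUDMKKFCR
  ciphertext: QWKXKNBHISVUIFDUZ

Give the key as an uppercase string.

SIYVY

  i= 0: Q-Y = 18 → S
  i= 1: W-O =  8 → I
  i= 2: K-M = 24 → Y
  i= 3: X-C = 21 → V
  i= 4: K-M = 24 → Y
  i= 5: N-V = 18 → S
  i= 6: B-T =  8 → I
  i= 7: H-J = 24 → Y
  i= 8: I-N = 21 → V
  i= 9: S-U = 24 → Y
  i=10: V-D = 18 → S
  i=11: U-M =  8 → I
  i=12: I-K = 24 → Y
  i=13: F-K = 21 → V
  i=14: D-F = 24 → Y
  i=15: U-C = 18 → S
  i=16: Z-R =  8 → I
  shifts repeat with period 5: SIYVY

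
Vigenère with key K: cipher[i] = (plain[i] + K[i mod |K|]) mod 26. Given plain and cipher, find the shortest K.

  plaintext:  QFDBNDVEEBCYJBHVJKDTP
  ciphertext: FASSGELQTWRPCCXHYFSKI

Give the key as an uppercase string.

PVPRTBQM

  i= 0: F-Q = 15 → P
  i= 1: A-F = 21 → V
  i= 2: S-D = 15 → P
  i= 3: S-B = 17 → R
  i= 4: G-N = 19 → T
  i= 5: E-D =  1 → B
  i= 6: L-V = 16 → Q
  i= 7: Q-E = 12 → M
  i= 8: T-E = 15 → P
  i= 9: W-B = 21 → V
  i=10: R-C = 15 → P
  i=11: P-Y = 17 → R
  i=12: C-J = 19 → T
  i=13: C-B =  1 → B
  i=14: X-H = 16 → Q
  i=15: H-V = 12 → M
  i=16: Y-J = 15 → P
  i=17: F-K = 21 → V
  i=18: S-D = 15 → P
  i=19: K-T = 17 → R
  i=20: I-P = 19 → T
  shifts repeat with period 8: PVPRTBQM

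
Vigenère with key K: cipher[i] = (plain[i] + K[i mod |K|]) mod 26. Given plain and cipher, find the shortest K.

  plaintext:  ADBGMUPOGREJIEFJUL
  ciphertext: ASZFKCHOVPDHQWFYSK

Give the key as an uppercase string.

APYZYIS

  i= 0: A-A =  0 → A
  i= 1: S-D = 15 → P
  i= 2: Z-B = 24 → Y
  i= 3: F-G = 25 → Z
  i= 4: K-M = 24 → Y
  i= 5: C-U =  8 → I
  i= 6: H-P = 18 → S
  i= 7: O-O =  0 → A
  i= 8: V-G = 15 → P
  i= 9: P-R = 24 → Y
  i=10: D-E = 25 → Z
  i=11: H-J = 24 → Y
  i=12: Q-I =  8 → I
  i=13: W-E = 18 → S
  i=14: F-F =  0 → A
  i=15: Y-J = 15 → P
  i=16: S-U = 24 → Y
  i=17: K-L = 25 → Z
  shifts repeat with period 7: APYZYIS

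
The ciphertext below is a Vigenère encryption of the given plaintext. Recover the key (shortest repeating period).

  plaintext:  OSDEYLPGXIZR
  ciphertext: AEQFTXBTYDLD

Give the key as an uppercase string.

  i= 0: A-O = 12 → M
  i= 1: E-S = 12 → M
  i= 2: Q-D = 13 → N
  i= 3: F-E =  1 → B
  i= 4: T-Y = 21 → V
  i= 5: X-L = 12 → M
  i= 6: B-P = 12 → M
  i= 7: T-G = 13 → N
  i= 8: Y-X =  1 → B
  i= 9: D-I = 21 → V
  i=10: L-Z = 12 → M
  i=11: D-R = 12 → M
  shifts repeat with period 5: MMNBV

MMNBV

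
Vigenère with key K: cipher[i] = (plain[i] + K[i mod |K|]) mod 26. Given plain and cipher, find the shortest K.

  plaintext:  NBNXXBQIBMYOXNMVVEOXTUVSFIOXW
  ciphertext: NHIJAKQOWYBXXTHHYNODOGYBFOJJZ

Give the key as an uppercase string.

  i= 0: N-N =  0 → A
  i= 1: H-B =  6 → G
  i= 2: I-N = 21 → V
  i= 3: J-X = 12 → M
  i= 4: A-X =  3 → D
  i= 5: K-B =  9 → J
  i= 6: Q-Q =  0 → A
  i= 7: O-I =  6 → G
  i= 8: W-B = 21 → V
  i= 9: Y-M = 12 → M
  i=10: B-Y =  3 → D
  i=11: X-O =  9 → J
  i=12: X-X =  0 → A
  i=13: T-N =  6 → G
  i=14: H-M = 21 → V
  i=15: H-V = 12 → M
  i=16: Y-V =  3 → D
  i=17: N-E =  9 → J
  i=18: O-O =  0 → A
  i=19: D-X =  6 → G
  i=20: O-T = 21 → V
  i=21: G-U = 12 → M
  i=22: Y-V =  3 → D
  i=23: B-S =  9 → J
  i=24: F-F =  0 → A
  i=25: O-I =  6 → G
  i=26: J-O = 21 → V
  i=27: J-X = 12 → M
  i=28: Z-W =  3 → D
  shifts repeat with period 6: AGVMDJ

AGVMDJ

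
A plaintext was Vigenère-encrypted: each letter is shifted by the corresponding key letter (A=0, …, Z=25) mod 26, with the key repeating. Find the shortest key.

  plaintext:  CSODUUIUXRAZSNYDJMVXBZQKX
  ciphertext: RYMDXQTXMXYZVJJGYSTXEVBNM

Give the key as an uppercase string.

  i= 0: R-C = 15 → P
  i= 1: Y-S =  6 → G
  i= 2: M-O = 24 → Y
  i= 3: D-D =  0 → A
  i= 4: X-U =  3 → D
  i= 5: Q-U = 22 → W
  i= 6: T-I = 11 → L
  i= 7: X-U =  3 → D
  i= 8: M-X = 15 → P
  i= 9: X-R =  6 → G
  i=10: Y-A = 24 → Y
  i=11: Z-Z =  0 → A
  i=12: V-S =  3 → D
  i=13: J-N = 22 → W
  i=14: J-Y = 11 → L
  i=15: G-D =  3 → D
  i=16: Y-J = 15 → P
  i=17: S-M =  6 → G
  i=18: T-V = 24 → Y
  i=19: X-X =  0 → A
  i=20: E-B =  3 → D
  i=21: V-Z = 22 → W
  i=22: B-Q = 11 → L
  i=23: N-K =  3 → D
  i=24: M-X = 15 → P
  shifts repeat with period 8: PGYADWLD

PGYADWLD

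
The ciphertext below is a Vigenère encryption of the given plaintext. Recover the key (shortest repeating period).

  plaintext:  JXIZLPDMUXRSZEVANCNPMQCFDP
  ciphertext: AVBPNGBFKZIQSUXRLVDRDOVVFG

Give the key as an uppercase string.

  i= 0: A-J = 17 → R
  i= 1: V-X = 24 → Y
  i= 2: B-I = 19 → T
  i= 3: P-Z = 16 → Q
  i= 4: N-L =  2 → C
  i= 5: G-P = 17 → R
  i= 6: B-D = 24 → Y
  i= 7: F-M = 19 → T
  i= 8: K-U = 16 → Q
  i= 9: Z-X =  2 → C
  i=10: I-R = 17 → R
  i=11: Q-S = 24 → Y
  i=12: S-Z = 19 → T
  i=13: U-E = 16 → Q
  i=14: X-V =  2 → C
  i=15: R-A = 17 → R
  i=16: L-N = 24 → Y
  i=17: V-C = 19 → T
  i=18: D-N = 16 → Q
  i=19: R-P =  2 → C
  i=20: D-M = 17 → R
  i=21: O-Q = 24 → Y
  i=22: V-C = 19 → T
  i=23: V-F = 16 → Q
  i=24: F-D =  2 → C
  i=25: G-P = 17 → R
  shifts repeat with period 5: RYTQC

RYTQC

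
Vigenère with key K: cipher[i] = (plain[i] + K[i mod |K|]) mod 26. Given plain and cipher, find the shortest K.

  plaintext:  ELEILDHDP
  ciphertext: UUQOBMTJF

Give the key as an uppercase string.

  i= 0: U-E = 16 → Q
  i= 1: U-L =  9 → J
  i= 2: Q-E = 12 → M
  i= 3: O-I =  6 → G
  i= 4: B-L = 16 → Q
  i= 5: M-D =  9 → J
  i= 6: T-H = 12 → M
  i= 7: J-D =  6 → G
  i= 8: F-P = 16 → Q
  shifts repeat with period 4: QJMG

QJMG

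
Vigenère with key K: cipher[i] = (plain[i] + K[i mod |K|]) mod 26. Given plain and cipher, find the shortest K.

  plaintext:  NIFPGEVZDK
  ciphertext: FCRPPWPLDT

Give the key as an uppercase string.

SUMAJ

  i= 0: F-N = 18 → S
  i= 1: C-I = 20 → U
  i= 2: R-F = 12 → M
  i= 3: P-P =  0 → A
  i= 4: P-G =  9 → J
  i= 5: W-E = 18 → S
  i= 6: P-V = 20 → U
  i= 7: L-Z = 12 → M
  i= 8: D-D =  0 → A
  i= 9: T-K =  9 → J
  shifts repeat with period 5: SUMAJ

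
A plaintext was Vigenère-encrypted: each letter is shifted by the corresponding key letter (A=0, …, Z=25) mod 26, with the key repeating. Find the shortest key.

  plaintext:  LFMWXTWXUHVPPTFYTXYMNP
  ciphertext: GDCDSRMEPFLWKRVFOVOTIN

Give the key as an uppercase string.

VYQH

  i= 0: G-L = 21 → V
  i= 1: D-F = 24 → Y
  i= 2: C-M = 16 → Q
  i= 3: D-W =  7 → H
  i= 4: S-X = 21 → V
  i= 5: R-T = 24 → Y
  i= 6: M-W = 16 → Q
  i= 7: E-X =  7 → H
  i= 8: P-U = 21 → V
  i= 9: F-H = 24 → Y
  i=10: L-V = 16 → Q
  i=11: W-P =  7 → H
  i=12: K-P = 21 → V
  i=13: R-T = 24 → Y
  i=14: V-F = 16 → Q
  i=15: F-Y =  7 → H
  i=16: O-T = 21 → V
  i=17: V-X = 24 → Y
  i=18: O-Y = 16 → Q
  i=19: T-M =  7 → H
  i=20: I-N = 21 → V
  i=21: N-P = 24 → Y
  shifts repeat with period 4: VYQH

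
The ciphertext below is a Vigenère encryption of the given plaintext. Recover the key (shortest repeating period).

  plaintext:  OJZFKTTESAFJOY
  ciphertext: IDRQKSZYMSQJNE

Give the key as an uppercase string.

UUSLAZG

  i= 0: I-O = 20 → U
  i= 1: D-J = 20 → U
  i= 2: R-Z = 18 → S
  i= 3: Q-F = 11 → L
  i= 4: K-K =  0 → A
  i= 5: S-T = 25 → Z
  i= 6: Z-T =  6 → G
  i= 7: Y-E = 20 → U
  i= 8: M-S = 20 → U
  i= 9: S-A = 18 → S
  i=10: Q-F = 11 → L
  i=11: J-J =  0 → A
  i=12: N-O = 25 → Z
  i=13: E-Y =  6 → G
  shifts repeat with period 7: UUSLAZG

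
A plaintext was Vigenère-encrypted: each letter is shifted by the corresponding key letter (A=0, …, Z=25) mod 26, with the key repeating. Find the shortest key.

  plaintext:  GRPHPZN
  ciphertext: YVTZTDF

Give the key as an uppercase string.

SEE

  i= 0: Y-G = 18 → S
  i= 1: V-R =  4 → E
  i= 2: T-P =  4 → E
  i= 3: Z-H = 18 → S
  i= 4: T-P =  4 → E
  i= 5: D-Z =  4 → E
  i= 6: F-N = 18 → S
  shifts repeat with period 3: SEE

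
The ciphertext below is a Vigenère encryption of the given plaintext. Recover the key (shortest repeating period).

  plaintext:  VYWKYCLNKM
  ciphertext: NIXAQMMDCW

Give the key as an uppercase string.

SKBQ

  i= 0: N-V = 18 → S
  i= 1: I-Y = 10 → K
  i= 2: X-W =  1 → B
  i= 3: A-K = 16 → Q
  i= 4: Q-Y = 18 → S
  i= 5: M-C = 10 → K
  i= 6: M-L =  1 → B
  i= 7: D-N = 16 → Q
  i= 8: C-K = 18 → S
  i= 9: W-M = 10 → K
  shifts repeat with period 4: SKBQ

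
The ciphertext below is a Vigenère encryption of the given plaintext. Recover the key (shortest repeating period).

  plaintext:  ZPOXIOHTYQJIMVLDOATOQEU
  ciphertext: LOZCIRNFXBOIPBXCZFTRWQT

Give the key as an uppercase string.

MZLFADG

  i= 0: L-Z = 12 → M
  i= 1: O-P = 25 → Z
  i= 2: Z-O = 11 → L
  i= 3: C-X =  5 → F
  i= 4: I-I =  0 → A
  i= 5: R-O =  3 → D
  i= 6: N-H =  6 → G
  i= 7: F-T = 12 → M
  i= 8: X-Y = 25 → Z
  i= 9: B-Q = 11 → L
  i=10: O-J =  5 → F
  i=11: I-I =  0 → A
  i=12: P-M =  3 → D
  i=13: B-V =  6 → G
  i=14: X-L = 12 → M
  i=15: C-D = 25 → Z
  i=16: Z-O = 11 → L
  i=17: F-A =  5 → F
  i=18: T-T =  0 → A
  i=19: R-O =  3 → D
  i=20: W-Q =  6 → G
  i=21: Q-E = 12 → M
  i=22: T-U = 25 → Z
  shifts repeat with period 7: MZLFADG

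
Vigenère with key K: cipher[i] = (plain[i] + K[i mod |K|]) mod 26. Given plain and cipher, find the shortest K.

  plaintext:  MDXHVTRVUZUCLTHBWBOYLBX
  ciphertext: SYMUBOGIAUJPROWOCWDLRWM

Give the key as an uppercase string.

  i= 0: S-M =  6 → G
  i= 1: Y-D = 21 → V
  i= 2: M-X = 15 → P
  i= 3: U-H = 13 → N
  i= 4: B-V =  6 → G
  i= 5: O-T = 21 → V
  i= 6: G-R = 15 → P
  i= 7: I-V = 13 → N
  i= 8: A-U =  6 → G
  i= 9: U-Z = 21 → V
  i=10: J-U = 15 → P
  i=11: P-C = 13 → N
  i=12: R-L =  6 → G
  i=13: O-T = 21 → V
  i=14: W-H = 15 → P
  i=15: O-B = 13 → N
  i=16: C-W =  6 → G
  i=17: W-B = 21 → V
  i=18: D-O = 15 → P
  i=19: L-Y = 13 → N
  i=20: R-L =  6 → G
  i=21: W-B = 21 → V
  i=22: M-X = 15 → P
  shifts repeat with period 4: GVPN

GVPN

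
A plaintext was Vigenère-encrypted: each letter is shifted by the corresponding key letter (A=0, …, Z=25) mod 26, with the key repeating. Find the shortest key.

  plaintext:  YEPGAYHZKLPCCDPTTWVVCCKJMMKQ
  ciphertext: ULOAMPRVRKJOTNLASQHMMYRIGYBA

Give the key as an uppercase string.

  i= 0: U-Y = 22 → W
  i= 1: L-E =  7 → H
  i= 2: O-P = 25 → Z
  i= 3: A-G = 20 → U
  i= 4: M-A = 12 → M
  i= 5: P-Y = 17 → R
  i= 6: R-H = 10 → K
  i= 7: V-Z = 22 → W
  i= 8: R-K =  7 → H
  i= 9: K-L = 25 → Z
  i=10: J-P = 20 → U
  i=11: O-C = 12 → M
  i=12: T-C = 17 → R
  i=13: N-D = 10 → K
  i=14: L-P = 22 → W
  i=15: A-T =  7 → H
  i=16: S-T = 25 → Z
  i=17: Q-W = 20 → U
  i=18: H-V = 12 → M
  i=19: M-V = 17 → R
  i=20: M-C = 10 → K
  i=21: Y-C = 22 → W
  i=22: R-K =  7 → H
  i=23: I-J = 25 → Z
  i=24: G-M = 20 → U
  i=25: Y-M = 12 → M
  i=26: B-K = 17 → R
  i=27: A-Q = 10 → K
  shifts repeat with period 7: WHZUMRK

WHZUMRK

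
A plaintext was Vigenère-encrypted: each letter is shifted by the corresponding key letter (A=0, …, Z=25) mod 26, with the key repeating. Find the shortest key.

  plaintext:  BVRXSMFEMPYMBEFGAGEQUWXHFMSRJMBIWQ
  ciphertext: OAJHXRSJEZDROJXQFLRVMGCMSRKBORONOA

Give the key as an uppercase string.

NFSKFF

  i= 0: O-B = 13 → N
  i= 1: A-V =  5 → F
  i= 2: J-R = 18 → S
  i= 3: H-X = 10 → K
  i= 4: X-S =  5 → F
  i= 5: R-M =  5 → F
  i= 6: S-F = 13 → N
  i= 7: J-E =  5 → F
  i= 8: E-M = 18 → S
  i= 9: Z-P = 10 → K
  i=10: D-Y =  5 → F
  i=11: R-M =  5 → F
  i=12: O-B = 13 → N
  i=13: J-E =  5 → F
  i=14: X-F = 18 → S
  i=15: Q-G = 10 → K
  i=16: F-A =  5 → F
  i=17: L-G =  5 → F
  i=18: R-E = 13 → N
  i=19: V-Q =  5 → F
  i=20: M-U = 18 → S
  i=21: G-W = 10 → K
  i=22: C-X =  5 → F
  i=23: M-H =  5 → F
  i=24: S-F = 13 → N
  i=25: R-M =  5 → F
  i=26: K-S = 18 → S
  i=27: B-R = 10 → K
  i=28: O-J =  5 → F
  i=29: R-M =  5 → F
  i=30: O-B = 13 → N
  i=31: N-I =  5 → F
  i=32: O-W = 18 → S
  i=33: A-Q = 10 → K
  shifts repeat with period 6: NFSKFF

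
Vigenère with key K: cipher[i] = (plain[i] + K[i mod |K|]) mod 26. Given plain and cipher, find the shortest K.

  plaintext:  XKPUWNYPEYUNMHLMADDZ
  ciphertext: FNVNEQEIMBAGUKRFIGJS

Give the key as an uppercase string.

IDGT

  i= 0: F-X =  8 → I
  i= 1: N-K =  3 → D
  i= 2: V-P =  6 → G
  i= 3: N-U = 19 → T
  i= 4: E-W =  8 → I
  i= 5: Q-N =  3 → D
  i= 6: E-Y =  6 → G
  i= 7: I-P = 19 → T
  i= 8: M-E =  8 → I
  i= 9: B-Y =  3 → D
  i=10: A-U =  6 → G
  i=11: G-N = 19 → T
  i=12: U-M =  8 → I
  i=13: K-H =  3 → D
  i=14: R-L =  6 → G
  i=15: F-M = 19 → T
  i=16: I-A =  8 → I
  i=17: G-D =  3 → D
  i=18: J-D =  6 → G
  i=19: S-Z = 19 → T
  shifts repeat with period 4: IDGT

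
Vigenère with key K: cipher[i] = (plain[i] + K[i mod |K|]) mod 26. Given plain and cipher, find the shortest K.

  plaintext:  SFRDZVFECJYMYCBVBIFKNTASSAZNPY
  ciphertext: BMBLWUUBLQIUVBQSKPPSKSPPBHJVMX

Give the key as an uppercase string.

  i= 0: B-S =  9 → J
  i= 1: M-F =  7 → H
  i= 2: B-R = 10 → K
  i= 3: L-D =  8 → I
  i= 4: W-Z = 23 → X
  i= 5: U-V = 25 → Z
  i= 6: U-F = 15 → P
  i= 7: B-E = 23 → X
  i= 8: L-C =  9 → J
  i= 9: Q-J =  7 → H
  i=10: I-Y = 10 → K
  i=11: U-M =  8 → I
  i=12: V-Y = 23 → X
  i=13: B-C = 25 → Z
  i=14: Q-B = 15 → P
  i=15: S-V = 23 → X
  i=16: K-B =  9 → J
  i=17: P-I =  7 → H
  i=18: P-F = 10 → K
  i=19: S-K =  8 → I
  i=20: K-N = 23 → X
  i=21: S-T = 25 → Z
  i=22: P-A = 15 → P
  i=23: P-S = 23 → X
  i=24: B-S =  9 → J
  i=25: H-A =  7 → H
  i=26: J-Z = 10 → K
  i=27: V-N =  8 → I
  i=28: M-P = 23 → X
  i=29: X-Y = 25 → Z
  shifts repeat with period 8: JHKIXZPX

JHKIXZPX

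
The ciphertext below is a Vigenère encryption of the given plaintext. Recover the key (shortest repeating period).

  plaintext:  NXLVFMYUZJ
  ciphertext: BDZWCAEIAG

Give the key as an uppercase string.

OGOBX

  i= 0: B-N = 14 → O
  i= 1: D-X =  6 → G
  i= 2: Z-L = 14 → O
  i= 3: W-V =  1 → B
  i= 4: C-F = 23 → X
  i= 5: A-M = 14 → O
  i= 6: E-Y =  6 → G
  i= 7: I-U = 14 → O
  i= 8: A-Z =  1 → B
  i= 9: G-J = 23 → X
  shifts repeat with period 5: OGOBX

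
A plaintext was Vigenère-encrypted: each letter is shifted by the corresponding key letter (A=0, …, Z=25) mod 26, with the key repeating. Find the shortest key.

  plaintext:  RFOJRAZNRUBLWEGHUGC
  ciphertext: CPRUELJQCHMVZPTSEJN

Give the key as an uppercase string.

  i= 0: C-R = 11 → L
  i= 1: P-F = 10 → K
  i= 2: R-O =  3 → D
  i= 3: U-J = 11 → L
  i= 4: E-R = 13 → N
  i= 5: L-A = 11 → L
  i= 6: J-Z = 10 → K
  i= 7: Q-N =  3 → D
  i= 8: C-R = 11 → L
  i= 9: H-U = 13 → N
  i=10: M-B = 11 → L
  i=11: V-L = 10 → K
  i=12: Z-W =  3 → D
  i=13: P-E = 11 → L
  i=14: T-G = 13 → N
  i=15: S-H = 11 → L
  i=16: E-U = 10 → K
  i=17: J-G =  3 → D
  i=18: N-C = 11 → L
  shifts repeat with period 5: LKDLN

LKDLN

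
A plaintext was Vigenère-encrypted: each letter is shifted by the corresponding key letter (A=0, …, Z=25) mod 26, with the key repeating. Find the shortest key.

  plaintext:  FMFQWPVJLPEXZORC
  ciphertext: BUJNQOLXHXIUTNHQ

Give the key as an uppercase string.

  i= 0: B-F = 22 → W
  i= 1: U-M =  8 → I
  i= 2: J-F =  4 → E
  i= 3: N-Q = 23 → X
  i= 4: Q-W = 20 → U
  i= 5: O-P = 25 → Z
  i= 6: L-V = 16 → Q
  i= 7: X-J = 14 → O
  i= 8: H-L = 22 → W
  i= 9: X-P =  8 → I
  i=10: I-E =  4 → E
  i=11: U-X = 23 → X
  i=12: T-Z = 20 → U
  i=13: N-O = 25 → Z
  i=14: H-R = 16 → Q
  i=15: Q-C = 14 → O
  shifts repeat with period 8: WIEXUZQO

WIEXUZQO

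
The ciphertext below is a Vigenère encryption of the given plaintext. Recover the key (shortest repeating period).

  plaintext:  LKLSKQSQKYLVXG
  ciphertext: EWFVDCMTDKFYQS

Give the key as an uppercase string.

  i= 0: E-L = 19 → T
  i= 1: W-K = 12 → M
  i= 2: F-L = 20 → U
  i= 3: V-S =  3 → D
  i= 4: D-K = 19 → T
  i= 5: C-Q = 12 → M
  i= 6: M-S = 20 → U
  i= 7: T-Q =  3 → D
  i= 8: D-K = 19 → T
  i= 9: K-Y = 12 → M
  i=10: F-L = 20 → U
  i=11: Y-V =  3 → D
  i=12: Q-X = 19 → T
  i=13: S-G = 12 → M
  shifts repeat with period 4: TMUD

TMUD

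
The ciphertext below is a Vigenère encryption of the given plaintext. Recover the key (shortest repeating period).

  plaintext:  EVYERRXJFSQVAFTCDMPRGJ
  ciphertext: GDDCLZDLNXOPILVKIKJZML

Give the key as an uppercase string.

  i= 0: G-E =  2 → C
  i= 1: D-V =  8 → I
  i= 2: D-Y =  5 → F
  i= 3: C-E = 24 → Y
  i= 4: L-R = 20 → U
  i= 5: Z-R =  8 → I
  i= 6: D-X =  6 → G
  i= 7: L-J =  2 → C
  i= 8: N-F =  8 → I
  i= 9: X-S =  5 → F
  i=10: O-Q = 24 → Y
  i=11: P-V = 20 → U
  i=12: I-A =  8 → I
  i=13: L-F =  6 → G
  i=14: V-T =  2 → C
  i=15: K-C =  8 → I
  i=16: I-D =  5 → F
  i=17: K-M = 24 → Y
  i=18: J-P = 20 → U
  i=19: Z-R =  8 → I
  i=20: M-G =  6 → G
  i=21: L-J =  2 → C
  shifts repeat with period 7: CIFYUIG

CIFYUIG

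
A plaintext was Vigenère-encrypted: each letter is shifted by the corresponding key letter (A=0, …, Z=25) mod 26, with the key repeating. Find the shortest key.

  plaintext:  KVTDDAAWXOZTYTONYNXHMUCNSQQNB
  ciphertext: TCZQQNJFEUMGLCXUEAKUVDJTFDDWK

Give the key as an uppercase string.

  i= 0: T-K =  9 → J
  i= 1: C-V =  7 → H
  i= 2: Z-T =  6 → G
  i= 3: Q-D = 13 → N
  i= 4: Q-D = 13 → N
  i= 5: N-A = 13 → N
  i= 6: J-A =  9 → J
  i= 7: F-W =  9 → J
  i= 8: E-X =  7 → H
  i= 9: U-O =  6 → G
  i=10: M-Z = 13 → N
  i=11: G-T = 13 → N
  i=12: L-Y = 13 → N
  i=13: C-T =  9 → J
  i=14: X-O =  9 → J
  i=15: U-N =  7 → H
  i=16: E-Y =  6 → G
  i=17: A-N = 13 → N
  i=18: K-X = 13 → N
  i=19: U-H = 13 → N
  i=20: V-M =  9 → J
  i=21: D-U =  9 → J
  i=22: J-C =  7 → H
  i=23: T-N =  6 → G
  i=24: F-S = 13 → N
  i=25: D-Q = 13 → N
  i=26: D-Q = 13 → N
  i=27: W-N =  9 → J
  i=28: K-B =  9 → J
  shifts repeat with period 7: JHGNNNJ

JHGNNNJ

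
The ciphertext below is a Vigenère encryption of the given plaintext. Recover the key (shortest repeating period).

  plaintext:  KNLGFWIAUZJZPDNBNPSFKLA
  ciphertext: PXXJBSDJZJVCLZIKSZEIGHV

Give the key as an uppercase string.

  i= 0: P-K =  5 → F
  i= 1: X-N = 10 → K
  i= 2: X-L = 12 → M
  i= 3: J-G =  3 → D
  i= 4: B-F = 22 → W
  i= 5: S-W = 22 → W
  i= 6: D-I = 21 → V
  i= 7: J-A =  9 → J
  i= 8: Z-U =  5 → F
  i= 9: J-Z = 10 → K
  i=10: V-J = 12 → M
  i=11: C-Z =  3 → D
  i=12: L-P = 22 → W
  i=13: Z-D = 22 → W
  i=14: I-N = 21 → V
  i=15: K-B =  9 → J
  i=16: S-N =  5 → F
  i=17: Z-P = 10 → K
  i=18: E-S = 12 → M
  i=19: I-F =  3 → D
  i=20: G-K = 22 → W
  i=21: H-L = 22 → W
  i=22: V-A = 21 → V
  shifts repeat with period 8: FKMDWWVJ

FKMDWWVJ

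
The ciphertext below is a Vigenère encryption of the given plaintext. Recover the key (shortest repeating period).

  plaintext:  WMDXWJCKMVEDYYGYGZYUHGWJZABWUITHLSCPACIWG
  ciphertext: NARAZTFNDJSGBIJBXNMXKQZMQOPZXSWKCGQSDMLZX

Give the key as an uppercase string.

  i= 0: N-W = 17 → R
  i= 1: A-M = 14 → O
  i= 2: R-D = 14 → O
  i= 3: A-X =  3 → D
  i= 4: Z-W =  3 → D
  i= 5: T-J = 10 → K
  i= 6: F-C =  3 → D
  i= 7: N-K =  3 → D
  i= 8: D-M = 17 → R
  i= 9: J-V = 14 → O
  i=10: S-E = 14 → O
  i=11: G-D =  3 → D
  i=12: B-Y =  3 → D
  i=13: I-Y = 10 → K
  i=14: J-G =  3 → D
  i=15: B-Y =  3 → D
  i=16: X-G = 17 → R
  i=17: N-Z = 14 → O
  i=18: M-Y = 14 → O
  i=19: X-U =  3 → D
  i=20: K-H =  3 → D
  i=21: Q-G = 10 → K
  i=22: Z-W =  3 → D
  i=23: M-J =  3 → D
  i=24: Q-Z = 17 → R
  i=25: O-A = 14 → O
  i=26: P-B = 14 → O
  i=27: Z-W =  3 → D
  i=28: X-U =  3 → D
  i=29: S-I = 10 → K
  i=30: W-T =  3 → D
  i=31: K-H =  3 → D
  i=32: C-L = 17 → R
  i=33: G-S = 14 → O
  i=34: Q-C = 14 → O
  i=35: S-P =  3 → D
  i=36: D-A =  3 → D
  i=37: M-C = 10 → K
  i=38: L-I =  3 → D
  i=39: Z-W =  3 → D
  i=40: X-G = 17 → R
  shifts repeat with period 8: ROODDKDD

ROODDKDD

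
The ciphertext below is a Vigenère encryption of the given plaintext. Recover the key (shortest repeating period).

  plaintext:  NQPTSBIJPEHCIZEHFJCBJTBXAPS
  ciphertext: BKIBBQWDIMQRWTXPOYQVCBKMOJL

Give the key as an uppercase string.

OUTIJP

  i= 0: B-N = 14 → O
  i= 1: K-Q = 20 → U
  i= 2: I-P = 19 → T
  i= 3: B-T =  8 → I
  i= 4: B-S =  9 → J
  i= 5: Q-B = 15 → P
  i= 6: W-I = 14 → O
  i= 7: D-J = 20 → U
  i= 8: I-P = 19 → T
  i= 9: M-E =  8 → I
  i=10: Q-H =  9 → J
  i=11: R-C = 15 → P
  i=12: W-I = 14 → O
  i=13: T-Z = 20 → U
  i=14: X-E = 19 → T
  i=15: P-H =  8 → I
  i=16: O-F =  9 → J
  i=17: Y-J = 15 → P
  i=18: Q-C = 14 → O
  i=19: V-B = 20 → U
  i=20: C-J = 19 → T
  i=21: B-T =  8 → I
  i=22: K-B =  9 → J
  i=23: M-X = 15 → P
  i=24: O-A = 14 → O
  i=25: J-P = 20 → U
  i=26: L-S = 19 → T
  shifts repeat with period 6: OUTIJP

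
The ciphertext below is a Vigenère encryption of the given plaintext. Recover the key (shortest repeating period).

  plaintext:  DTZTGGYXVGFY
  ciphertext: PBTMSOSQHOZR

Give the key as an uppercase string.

  i= 0: P-D = 12 → M
  i= 1: B-T =  8 → I
  i= 2: T-Z = 20 → U
  i= 3: M-T = 19 → T
  i= 4: S-G = 12 → M
  i= 5: O-G =  8 → I
  i= 6: S-Y = 20 → U
  i= 7: Q-X = 19 → T
  i= 8: H-V = 12 → M
  i= 9: O-G =  8 → I
  i=10: Z-F = 20 → U
  i=11: R-Y = 19 → T
  shifts repeat with period 4: MIUT

MIUT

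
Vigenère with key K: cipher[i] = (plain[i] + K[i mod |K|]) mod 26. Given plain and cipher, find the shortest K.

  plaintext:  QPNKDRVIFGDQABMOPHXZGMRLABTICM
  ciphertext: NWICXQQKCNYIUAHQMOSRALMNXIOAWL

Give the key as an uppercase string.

  i= 0: N-Q = 23 → X
  i= 1: W-P =  7 → H
  i= 2: I-N = 21 → V
  i= 3: C-K = 18 → S
  i= 4: X-D = 20 → U
  i= 5: Q-R = 25 → Z
  i= 6: Q-V = 21 → V
  i= 7: K-I =  2 → C
  i= 8: C-F = 23 → X
  i= 9: N-G =  7 → H
  i=10: Y-D = 21 → V
  i=11: I-Q = 18 → S
  i=12: U-A = 20 → U
  i=13: A-B = 25 → Z
  i=14: H-M = 21 → V
  i=15: Q-O =  2 → C
  i=16: M-P = 23 → X
  i=17: O-H =  7 → H
  i=18: S-X = 21 → V
  i=19: R-Z = 18 → S
  i=20: A-G = 20 → U
  i=21: L-M = 25 → Z
  i=22: M-R = 21 → V
  i=23: N-L =  2 → C
  i=24: X-A = 23 → X
  i=25: I-B =  7 → H
  i=26: O-T = 21 → V
  i=27: A-I = 18 → S
  i=28: W-C = 20 → U
  i=29: L-M = 25 → Z
  shifts repeat with period 8: XHVSUZVC

XHVSUZVC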